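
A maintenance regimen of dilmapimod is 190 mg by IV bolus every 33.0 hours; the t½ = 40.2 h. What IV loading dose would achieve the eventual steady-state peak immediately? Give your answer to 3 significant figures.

438 mg

k = ln 2 / 40.2 = 0.01724 h⁻¹
Accumulation ratio R = 1 / (1 − e^(−kτ)) = 1 / (1 − e^(−0.01724×33.0)) = 1 / (1 − 0.5661) = 2.305
Loading dose = maintenance dose × R = 190 × 2.305 ≈ 438 mg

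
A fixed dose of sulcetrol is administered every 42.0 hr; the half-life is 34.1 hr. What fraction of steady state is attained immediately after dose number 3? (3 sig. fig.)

0.923

k = ln 2 / 34.1 = 0.02033 hr⁻¹
f_n = 1 − e^(−nkτ) = 1 − e^(−3 × 0.02033 × 42.0) = 1 − e^(−2.561) = 1 − 0.07721 ≈ 0.923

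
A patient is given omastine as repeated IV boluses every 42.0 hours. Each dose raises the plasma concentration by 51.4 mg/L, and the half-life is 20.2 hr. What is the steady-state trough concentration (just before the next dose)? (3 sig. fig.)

k = ln 2 / 20.2 = 0.03431 hr⁻¹
Fraction remaining after one interval: e^(−kτ) = e^(−0.03431 × 42.0) = 0.2366
R = 1 / (1 − 0.2366) = 1.310
Css,max = 51.4 × 1.310 = 67.33 mg/L
Css,min = Css,max × e^(−kτ) = 67.33 × 0.2366 ≈ 15.9 mg/L

15.9 mg/L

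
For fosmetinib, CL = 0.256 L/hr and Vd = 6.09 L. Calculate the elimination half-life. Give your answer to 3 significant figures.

16.5 hours

k = CL / V = 0.256 / 6.09 = 0.04204 hr⁻¹
t½ = ln 2 / k = ln 2 / 0.04204 ≈ 16.5 hours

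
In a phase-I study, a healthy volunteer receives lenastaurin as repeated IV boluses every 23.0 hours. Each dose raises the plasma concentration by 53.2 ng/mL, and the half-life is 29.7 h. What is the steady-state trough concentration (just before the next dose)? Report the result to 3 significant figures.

k = ln 2 / 29.7 = 0.02334 h⁻¹
Fraction remaining after one interval: e^(−kτ) = e^(−0.02334 × 23.0) = 0.5846
R = 1 / (1 − 0.5846) = 2.407
Css,max = 53.2 × 2.407 = 128.1 ng/mL
Css,min = Css,max × e^(−kτ) = 128.1 × 0.5846 ≈ 74.9 ng/mL

74.9 ng/mL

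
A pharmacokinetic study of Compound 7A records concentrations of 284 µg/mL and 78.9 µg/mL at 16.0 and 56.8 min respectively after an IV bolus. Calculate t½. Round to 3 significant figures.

k = ln(C₁/C₂) / (t₂ − t₁) = ln(284/78.9) / (56.8 − 16.0)
  = 1.281 / 40.80 = 0.03139 min⁻¹
t½ = ln 2 / k = ln 2 / 0.03139 ≈ 22.1 minutes

22.1 minutes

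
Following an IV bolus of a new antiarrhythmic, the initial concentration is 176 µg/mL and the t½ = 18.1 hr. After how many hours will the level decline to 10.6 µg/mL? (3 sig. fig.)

73.4 hours

k = ln 2 / 18.1 = 0.03830 hr⁻¹
C(t) = C₀ e^(−kt)  ⇒  t = ln(C₀/C) / k
t = ln(176/10.6) / 0.03830 = 2.810 / 0.03830 ≈ 73.4 hours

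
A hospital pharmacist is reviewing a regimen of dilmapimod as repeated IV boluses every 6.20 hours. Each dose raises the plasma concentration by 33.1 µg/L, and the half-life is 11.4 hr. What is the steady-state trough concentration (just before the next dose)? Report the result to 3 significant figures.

k = ln 2 / 11.4 = 0.06080 hr⁻¹
Fraction remaining after one interval: e^(−kτ) = e^(−0.06080 × 6.20) = 0.6859
R = 1 / (1 − 0.6859) = 3.184
Css,max = 33.1 × 3.184 = 105.4 µg/L
Css,min = Css,max × e^(−kτ) = 105.4 × 0.6859 ≈ 72.3 µg/L

72.3 µg/L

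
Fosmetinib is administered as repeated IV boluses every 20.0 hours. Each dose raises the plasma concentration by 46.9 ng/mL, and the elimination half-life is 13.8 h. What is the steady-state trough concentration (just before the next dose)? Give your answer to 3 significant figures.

27.1 ng/mL

k = ln 2 / 13.8 = 0.05023 h⁻¹
Fraction remaining after one interval: e^(−kτ) = e^(−0.05023 × 20.0) = 0.3662
R = 1 / (1 − 0.3662) = 1.578
Css,max = 46.9 × 1.578 = 74.00 ng/mL
Css,min = Css,max × e^(−kτ) = 74.00 × 0.3662 ≈ 27.1 ng/mL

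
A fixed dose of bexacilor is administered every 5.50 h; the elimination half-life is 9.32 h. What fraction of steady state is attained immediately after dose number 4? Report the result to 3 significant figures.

k = ln 2 / 9.32 = 0.07437 h⁻¹
f_n = 1 − e^(−nkτ) = 1 − e^(−4 × 0.07437 × 5.50) = 1 − e^(−1.636) = 1 − 0.1947 ≈ 0.805

0.805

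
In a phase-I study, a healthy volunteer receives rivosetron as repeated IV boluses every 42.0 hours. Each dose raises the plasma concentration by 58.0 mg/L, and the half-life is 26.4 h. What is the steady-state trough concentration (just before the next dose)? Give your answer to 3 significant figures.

28.8 mg/L

k = ln 2 / 26.4 = 0.02626 h⁻¹
Fraction remaining after one interval: e^(−kτ) = e^(−0.02626 × 42.0) = 0.3320
R = 1 / (1 − 0.3320) = 1.497
Css,max = 58.0 × 1.497 = 86.82 mg/L
Css,min = Css,max × e^(−kτ) = 86.82 × 0.3320 ≈ 28.8 mg/L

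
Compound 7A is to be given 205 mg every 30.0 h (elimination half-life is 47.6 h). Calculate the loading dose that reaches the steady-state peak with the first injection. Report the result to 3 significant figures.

579 mg

k = ln 2 / 47.6 = 0.01456 h⁻¹
Accumulation ratio R = 1 / (1 − e^(−kτ)) = 1 / (1 − e^(−0.01456×30.0)) = 1 / (1 − 0.6461) = 2.825
Loading dose = maintenance dose × R = 205 × 2.825 ≈ 579 mg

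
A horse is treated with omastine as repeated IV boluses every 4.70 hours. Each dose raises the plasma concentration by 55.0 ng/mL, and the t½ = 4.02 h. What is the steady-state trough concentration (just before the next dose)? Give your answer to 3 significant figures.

44.0 ng/mL

k = ln 2 / 4.02 = 0.1724 h⁻¹
Fraction remaining after one interval: e^(−kτ) = e^(−0.1724 × 4.70) = 0.4447
R = 1 / (1 − 0.4447) = 1.801
Css,max = 55.0 × 1.801 = 99.04 ng/mL
Css,min = Css,max × e^(−kτ) = 99.04 × 0.4447 ≈ 44.0 ng/mL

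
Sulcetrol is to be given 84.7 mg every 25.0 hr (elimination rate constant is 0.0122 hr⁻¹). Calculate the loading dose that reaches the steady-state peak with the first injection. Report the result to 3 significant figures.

322 mg

Accumulation ratio R = 1 / (1 − e^(−kτ)) = 1 / (1 − e^(−0.01220×25.0)) = 1 / (1 − 0.7371) = 3.804
Loading dose = maintenance dose × R = 84.7 × 3.804 ≈ 322 mg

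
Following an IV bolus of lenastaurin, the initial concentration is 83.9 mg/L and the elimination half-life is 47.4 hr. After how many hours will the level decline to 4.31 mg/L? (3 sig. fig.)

203 hours

k = ln 2 / 47.4 = 0.01462 hr⁻¹
C(t) = C₀ e^(−kt)  ⇒  t = ln(C₀/C) / k
t = ln(83.9/4.31) / 0.01462 = 2.969 / 0.01462 ≈ 203 hours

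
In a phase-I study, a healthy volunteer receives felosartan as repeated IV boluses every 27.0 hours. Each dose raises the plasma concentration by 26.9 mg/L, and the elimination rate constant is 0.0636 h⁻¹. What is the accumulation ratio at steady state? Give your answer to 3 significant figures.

Fraction remaining after one interval: e^(−kτ) = e^(−0.06360 × 27.0) = 0.1796
R = 1 / (1 − 0.1796) = 1 / 0.8204 ≈ 1.22

1.22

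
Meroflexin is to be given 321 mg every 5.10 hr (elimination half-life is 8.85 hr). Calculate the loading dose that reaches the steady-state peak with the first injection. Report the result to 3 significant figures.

k = ln 2 / 8.85 = 0.07832 hr⁻¹
Accumulation ratio R = 1 / (1 − e^(−kτ)) = 1 / (1 − e^(−0.07832×5.10)) = 1 / (1 − 0.6707) = 3.037
Loading dose = maintenance dose × R = 321 × 3.037 ≈ 975 mg

975 mg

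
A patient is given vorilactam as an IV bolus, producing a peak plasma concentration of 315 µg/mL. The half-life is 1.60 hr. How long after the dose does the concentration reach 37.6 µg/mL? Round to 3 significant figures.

k = ln 2 / 1.60 = 0.4332 hr⁻¹
C(t) = C₀ e^(−kt)  ⇒  t = ln(C₀/C) / k
t = ln(315/37.6) / 0.4332 = 2.126 / 0.4332 ≈ 4.91 hours

4.91 hours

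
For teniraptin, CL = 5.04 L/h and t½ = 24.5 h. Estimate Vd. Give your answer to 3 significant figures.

k = ln 2 / t½ = ln 2 / 24.5 = 0.02829 h⁻¹
V = CL / k = 5.04 / 0.02829 ≈ 178 L

178 L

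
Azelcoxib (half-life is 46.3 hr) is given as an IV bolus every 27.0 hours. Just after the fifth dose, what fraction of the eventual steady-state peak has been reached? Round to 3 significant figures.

k = ln 2 / 46.3 = 0.01497 hr⁻¹
f_n = 1 − e^(−nkτ) = 1 − e^(−5 × 0.01497 × 27.0) = 1 − e^(−2.021) = 1 − 0.1325 ≈ 0.867

0.867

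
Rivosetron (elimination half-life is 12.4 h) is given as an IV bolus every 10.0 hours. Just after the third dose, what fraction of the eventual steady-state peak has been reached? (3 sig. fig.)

k = ln 2 / 12.4 = 0.05590 h⁻¹
f_n = 1 − e^(−nkτ) = 1 − e^(−3 × 0.05590 × 10.0) = 1 − e^(−1.677) = 1 − 0.1869 ≈ 0.813

0.813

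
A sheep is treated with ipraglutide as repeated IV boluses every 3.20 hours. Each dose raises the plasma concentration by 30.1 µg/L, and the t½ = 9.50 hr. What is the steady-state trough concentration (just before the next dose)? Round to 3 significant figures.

114 µg/L

k = ln 2 / 9.50 = 0.07296 hr⁻¹
Fraction remaining after one interval: e^(−kτ) = e^(−0.07296 × 3.20) = 0.7918
R = 1 / (1 − 0.7918) = 4.802
Css,max = 30.1 × 4.802 = 144.6 µg/L
Css,min = Css,max × e^(−kτ) = 144.6 × 0.7918 ≈ 114 µg/L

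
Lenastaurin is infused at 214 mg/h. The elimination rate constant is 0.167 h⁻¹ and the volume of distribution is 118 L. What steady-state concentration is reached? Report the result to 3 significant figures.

10.9 µg/mL

CL = k · V = 0.167 × 118 = 19.71 L/h
Css = rate / CL = 214 / 19.71 ≈ 10.9 µg/mL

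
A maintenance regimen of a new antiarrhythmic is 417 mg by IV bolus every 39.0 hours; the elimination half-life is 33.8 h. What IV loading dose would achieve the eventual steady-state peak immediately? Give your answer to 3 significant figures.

k = ln 2 / 33.8 = 0.02051 h⁻¹
Accumulation ratio R = 1 / (1 − e^(−kτ)) = 1 / (1 − e^(−0.02051×39.0)) = 1 / (1 − 0.4494) = 1.816
Loading dose = maintenance dose × R = 417 × 1.816 ≈ 757 mg

757 mg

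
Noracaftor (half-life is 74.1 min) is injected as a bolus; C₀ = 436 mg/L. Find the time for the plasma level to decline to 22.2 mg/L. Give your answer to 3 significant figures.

k = ln 2 / 74.1 = 0.009354 min⁻¹
C(t) = C₀ e^(−kt)  ⇒  t = ln(C₀/C) / k
t = ln(436/22.2) / 0.009354 = 2.978 / 0.009354 ≈ 318 minutes

318 minutes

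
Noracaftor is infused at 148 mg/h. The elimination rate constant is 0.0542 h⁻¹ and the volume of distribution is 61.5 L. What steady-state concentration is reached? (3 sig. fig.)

44.4 mg/L

CL = k · V = 0.0542 × 61.5 = 3.333 L/h
Css = rate / CL = 148 / 3.333 ≈ 44.4 mg/L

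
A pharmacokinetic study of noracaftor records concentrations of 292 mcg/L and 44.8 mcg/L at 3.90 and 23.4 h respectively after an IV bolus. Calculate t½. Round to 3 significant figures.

7.21 hours

k = ln(C₁/C₂) / (t₂ − t₁) = ln(292/44.8) / (23.4 − 3.90)
  = 1.875 / 19.50 = 0.09613 h⁻¹
t½ = ln 2 / k = ln 2 / 0.09613 ≈ 7.21 hours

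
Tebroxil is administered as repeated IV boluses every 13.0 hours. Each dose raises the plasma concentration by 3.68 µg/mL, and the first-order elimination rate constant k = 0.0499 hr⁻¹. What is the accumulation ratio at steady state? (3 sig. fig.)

Fraction remaining after one interval: e^(−kτ) = e^(−0.04990 × 13.0) = 0.5227
R = 1 / (1 − 0.5227) = 1 / 0.4773 ≈ 2.10

2.10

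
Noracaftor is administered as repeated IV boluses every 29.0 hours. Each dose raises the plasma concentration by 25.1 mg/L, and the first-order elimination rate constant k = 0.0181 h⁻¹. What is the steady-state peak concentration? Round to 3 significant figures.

61.5 mg/L

Fraction remaining after one interval: e^(−kτ) = e^(−0.01810 × 29.0) = 0.5916
R = 1 / (1 − 0.5916) = 2.449
Css,max = 25.1 × 2.449 ≈ 61.5 mg/L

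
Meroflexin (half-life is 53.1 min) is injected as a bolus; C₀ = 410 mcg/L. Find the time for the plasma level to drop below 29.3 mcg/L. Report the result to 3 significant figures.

202 minutes

k = ln 2 / 53.1 = 0.01305 min⁻¹
C(t) = C₀ e^(−kt)  ⇒  t = ln(C₀/C) / k
t = ln(410/29.3) / 0.01305 = 2.639 / 0.01305 ≈ 202 minutes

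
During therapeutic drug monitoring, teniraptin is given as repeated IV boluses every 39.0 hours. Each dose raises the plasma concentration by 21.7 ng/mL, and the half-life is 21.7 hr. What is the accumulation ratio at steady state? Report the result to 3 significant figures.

1.40

k = ln 2 / 21.7 = 0.03194 hr⁻¹
Fraction remaining after one interval: e^(−kτ) = e^(−0.03194 × 39.0) = 0.2877
R = 1 / (1 − 0.2877) = 1 / 0.7123 ≈ 1.40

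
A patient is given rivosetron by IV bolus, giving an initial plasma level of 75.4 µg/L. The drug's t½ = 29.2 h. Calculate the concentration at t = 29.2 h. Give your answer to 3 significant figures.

k = ln 2 / 29.2 = 0.02374 h⁻¹
C(t) = C₀ e^(−kt) = 75.4 × e^(−0.02374 × 29.2) = 75.4 × e^(−0.6931) = 75.4 × 0.5000 ≈ 37.7 µg/L

37.7 µg/L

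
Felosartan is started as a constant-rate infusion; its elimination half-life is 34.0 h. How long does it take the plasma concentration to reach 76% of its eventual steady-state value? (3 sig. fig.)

k = ln 2 / 34.0 = 0.02039 h⁻¹
f = 1 − e^(−kt)  ⇒  t = −ln(1 − f) / k
t = −ln(1 − 0.76) / 0.02039 = 1.427 / 0.02039 ≈ 70.0 hours

70.0 hours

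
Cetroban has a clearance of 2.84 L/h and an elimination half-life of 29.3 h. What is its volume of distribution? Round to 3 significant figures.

k = ln 2 / t½ = ln 2 / 29.3 = 0.02366 h⁻¹
V = CL / k = 2.84 / 0.02366 ≈ 120 L

120 L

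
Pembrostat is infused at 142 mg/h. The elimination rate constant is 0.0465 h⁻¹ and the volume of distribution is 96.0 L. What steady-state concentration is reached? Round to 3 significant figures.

CL = k · V = 0.0465 × 96.0 = 4.464 L/h
Css = rate / CL = 142 / 4.464 ≈ 31.8 µg/mL

31.8 µg/mL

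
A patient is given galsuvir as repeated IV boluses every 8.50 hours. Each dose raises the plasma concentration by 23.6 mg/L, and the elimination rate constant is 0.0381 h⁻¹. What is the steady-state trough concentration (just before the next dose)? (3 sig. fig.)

Fraction remaining after one interval: e^(−kτ) = e^(−0.03810 × 8.50) = 0.7234
R = 1 / (1 − 0.7234) = 3.615
Css,max = 23.6 × 3.615 = 85.31 mg/L
Css,min = Css,max × e^(−kτ) = 85.31 × 0.7234 ≈ 61.7 mg/L

61.7 mg/L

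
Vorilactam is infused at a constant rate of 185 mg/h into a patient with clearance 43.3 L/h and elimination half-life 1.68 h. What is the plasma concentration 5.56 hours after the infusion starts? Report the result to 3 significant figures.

3.84 mg/L

Css = rate / CL = 185 / 43.3 = 4.273 mg/L
k = ln 2 / 1.68 = 0.4126 h⁻¹
C(t) = Css (1 − e^(−kt)) = 4.273 × (1 − e^(−2.294)) = 4.273 × 0.8991 ≈ 3.84 mg/L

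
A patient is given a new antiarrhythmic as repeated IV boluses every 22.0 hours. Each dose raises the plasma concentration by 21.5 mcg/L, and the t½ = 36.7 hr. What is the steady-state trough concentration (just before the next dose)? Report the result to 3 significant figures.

k = ln 2 / 36.7 = 0.01889 hr⁻¹
Fraction remaining after one interval: e^(−kτ) = e^(−0.01889 × 22.0) = 0.6600
R = 1 / (1 − 0.6600) = 2.941
Css,max = 21.5 × 2.941 = 63.24 mcg/L
Css,min = Css,max × e^(−kτ) = 63.24 × 0.6600 ≈ 41.7 mcg/L

41.7 mcg/L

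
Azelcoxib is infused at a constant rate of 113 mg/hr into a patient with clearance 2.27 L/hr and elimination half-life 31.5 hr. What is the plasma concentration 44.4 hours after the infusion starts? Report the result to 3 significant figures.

Css = rate / CL = 113 / 2.27 = 49.78 µg/mL
k = ln 2 / 31.5 = 0.02200 hr⁻¹
C(t) = Css (1 − e^(−kt)) = 49.78 × (1 − e^(−0.9770)) = 49.78 × 0.6236 ≈ 31.0 µg/mL

31.0 µg/mL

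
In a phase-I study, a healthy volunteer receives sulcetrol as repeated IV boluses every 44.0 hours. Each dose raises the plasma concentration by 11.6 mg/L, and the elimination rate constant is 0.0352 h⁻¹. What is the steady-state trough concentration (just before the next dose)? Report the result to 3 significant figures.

3.13 mg/L

Fraction remaining after one interval: e^(−kτ) = e^(−0.03520 × 44.0) = 0.2125
R = 1 / (1 − 0.2125) = 1.270
Css,max = 11.6 × 1.270 = 14.73 mg/L
Css,min = Css,max × e^(−kτ) = 14.73 × 0.2125 ≈ 3.13 mg/L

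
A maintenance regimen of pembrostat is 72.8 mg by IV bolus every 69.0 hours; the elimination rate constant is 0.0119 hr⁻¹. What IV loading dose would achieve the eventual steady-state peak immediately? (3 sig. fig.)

Accumulation ratio R = 1 / (1 − e^(−kτ)) = 1 / (1 − e^(−0.01190×69.0)) = 1 / (1 − 0.4399) = 1.786
Loading dose = maintenance dose × R = 72.8 × 1.786 ≈ 130 mg

130 mg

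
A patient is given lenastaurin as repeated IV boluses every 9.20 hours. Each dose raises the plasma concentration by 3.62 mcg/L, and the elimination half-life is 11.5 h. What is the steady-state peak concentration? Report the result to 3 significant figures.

8.50 mcg/L

k = ln 2 / 11.5 = 0.06027 h⁻¹
Fraction remaining after one interval: e^(−kτ) = e^(−0.06027 × 9.20) = 0.5743
R = 1 / (1 − 0.5743) = 2.349
Css,max = 3.62 × 2.349 ≈ 8.50 mcg/L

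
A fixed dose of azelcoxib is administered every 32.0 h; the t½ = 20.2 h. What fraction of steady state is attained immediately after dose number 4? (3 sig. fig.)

0.988

k = ln 2 / 20.2 = 0.03431 h⁻¹
f_n = 1 − e^(−nkτ) = 1 − e^(−4 × 0.03431 × 32.0) = 1 − e^(−4.392) = 1 − 0.01237 ≈ 0.988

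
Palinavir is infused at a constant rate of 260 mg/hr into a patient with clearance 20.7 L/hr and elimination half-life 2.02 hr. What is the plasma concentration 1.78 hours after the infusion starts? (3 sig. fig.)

Css = rate / CL = 260 / 20.7 = 12.56 mg/L
k = ln 2 / 2.02 = 0.3431 hr⁻¹
C(t) = Css (1 − e^(−kt)) = 12.56 × (1 − e^(−0.6108)) = 12.56 × 0.4571 ≈ 5.74 mg/L

5.74 mg/L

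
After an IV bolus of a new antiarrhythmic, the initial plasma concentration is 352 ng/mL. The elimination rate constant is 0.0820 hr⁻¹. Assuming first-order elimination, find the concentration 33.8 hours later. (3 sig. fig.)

C(t) = C₀ e^(−kt) = 352 × e^(−0.08200 × 33.8) = 352 × e^(−2.772) = 352 × 0.06256 ≈ 22.0 ng/mL

22.0 ng/mL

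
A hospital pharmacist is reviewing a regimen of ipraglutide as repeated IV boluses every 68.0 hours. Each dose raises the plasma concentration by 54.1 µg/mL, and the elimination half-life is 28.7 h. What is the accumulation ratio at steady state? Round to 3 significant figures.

1.24

k = ln 2 / 28.7 = 0.02415 h⁻¹
Fraction remaining after one interval: e^(−kτ) = e^(−0.02415 × 68.0) = 0.1935
R = 1 / (1 − 0.1935) = 1 / 0.8065 ≈ 1.24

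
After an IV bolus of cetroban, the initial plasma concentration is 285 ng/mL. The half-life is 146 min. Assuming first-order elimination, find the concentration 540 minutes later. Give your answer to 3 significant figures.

22.0 ng/mL

k = ln 2 / 146 = 0.004748 min⁻¹
540 min is 3.699 half-lives, so C = 285 × (1/2)^3.699 = 285 × 0.07702 ≈ 22.0 ng/mL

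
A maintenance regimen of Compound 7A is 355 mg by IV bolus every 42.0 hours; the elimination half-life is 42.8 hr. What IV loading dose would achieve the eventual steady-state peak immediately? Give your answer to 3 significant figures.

k = ln 2 / 42.8 = 0.01620 hr⁻¹
Accumulation ratio R = 1 / (1 − e^(−kτ)) = 1 / (1 − e^(−0.01620×42.0)) = 1 / (1 − 0.5065) = 2.026
Loading dose = maintenance dose × R = 355 × 2.026 ≈ 719 mg

719 mg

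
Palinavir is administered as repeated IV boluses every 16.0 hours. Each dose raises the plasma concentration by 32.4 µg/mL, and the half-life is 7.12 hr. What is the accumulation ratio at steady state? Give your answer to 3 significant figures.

k = ln 2 / 7.12 = 0.09735 hr⁻¹
Fraction remaining after one interval: e^(−kτ) = e^(−0.09735 × 16.0) = 0.2106
R = 1 / (1 − 0.2106) = 1 / 0.7894 ≈ 1.27

1.27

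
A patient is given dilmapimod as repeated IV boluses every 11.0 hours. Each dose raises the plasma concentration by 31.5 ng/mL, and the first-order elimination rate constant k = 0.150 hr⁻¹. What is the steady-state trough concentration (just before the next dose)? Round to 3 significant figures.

7.49 ng/mL

Fraction remaining after one interval: e^(−kτ) = e^(−0.1500 × 11.0) = 0.1920
R = 1 / (1 − 0.1920) = 1.238
Css,max = 31.5 × 1.238 = 38.99 ng/mL
Css,min = Css,max × e^(−kτ) = 38.99 × 0.1920 ≈ 7.49 ng/mL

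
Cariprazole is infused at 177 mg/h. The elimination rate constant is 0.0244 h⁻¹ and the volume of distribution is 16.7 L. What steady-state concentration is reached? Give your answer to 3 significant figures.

434 µg/mL

CL = k · V = 0.0244 × 16.7 = 0.4075 L/h
Css = rate / CL = 177 / 0.4075 ≈ 434 µg/mL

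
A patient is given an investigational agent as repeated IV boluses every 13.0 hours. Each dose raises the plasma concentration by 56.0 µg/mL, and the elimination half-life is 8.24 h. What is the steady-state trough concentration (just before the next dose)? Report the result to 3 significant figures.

k = ln 2 / 8.24 = 0.08412 h⁻¹
Fraction remaining after one interval: e^(−kτ) = e^(−0.08412 × 13.0) = 0.3350
R = 1 / (1 − 0.3350) = 1.504
Css,max = 56.0 × 1.504 = 84.21 µg/mL
Css,min = Css,max × e^(−kτ) = 84.21 × 0.3350 ≈ 28.2 µg/mL

28.2 µg/mL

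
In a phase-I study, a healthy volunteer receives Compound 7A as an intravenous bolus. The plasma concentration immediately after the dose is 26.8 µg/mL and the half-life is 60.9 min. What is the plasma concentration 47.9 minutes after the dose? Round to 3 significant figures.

k = ln 2 / 60.9 = 0.01138 min⁻¹
47.9 min is 0.7865 half-lives, so C = 26.8 × (1/2)^0.7865 = 26.8 × 0.5797 ≈ 15.5 µg/mL

15.5 µg/mL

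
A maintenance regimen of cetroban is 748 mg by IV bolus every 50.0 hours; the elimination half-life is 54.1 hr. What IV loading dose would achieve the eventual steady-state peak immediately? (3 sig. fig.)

k = ln 2 / 54.1 = 0.01281 hr⁻¹
Accumulation ratio R = 1 / (1 − e^(−kτ)) = 1 / (1 − e^(−0.01281×50.0)) = 1 / (1 − 0.5270) = 2.114
Loading dose = maintenance dose × R = 748 × 2.114 ≈ 1580 mg

1580 mg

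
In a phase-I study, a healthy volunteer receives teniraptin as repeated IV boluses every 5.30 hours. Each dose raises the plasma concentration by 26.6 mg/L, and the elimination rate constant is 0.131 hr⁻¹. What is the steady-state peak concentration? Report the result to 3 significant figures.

Fraction remaining after one interval: e^(−kτ) = e^(−0.1310 × 5.30) = 0.4994
R = 1 / (1 − 0.4994) = 1.998
Css,max = 26.6 × 1.998 ≈ 53.1 mg/L

53.1 mg/L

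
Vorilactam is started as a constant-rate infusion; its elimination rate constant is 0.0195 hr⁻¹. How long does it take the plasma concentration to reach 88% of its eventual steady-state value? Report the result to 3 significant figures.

109 hours

f = 1 − e^(−kt)  ⇒  t = −ln(1 − f) / k
t = −ln(1 − 0.88) / 0.01950 = 2.120 / 0.01950 ≈ 109 hours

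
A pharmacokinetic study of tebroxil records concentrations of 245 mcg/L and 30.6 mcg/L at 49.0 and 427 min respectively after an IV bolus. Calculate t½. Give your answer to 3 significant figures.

126 minutes

k = ln(C₁/C₂) / (t₂ − t₁) = ln(245/30.6) / (427 − 49.0)
  = 2.080 / 378.0 = 0.005503 min⁻¹
t½ = ln 2 / k = ln 2 / 0.005503 ≈ 126 minutes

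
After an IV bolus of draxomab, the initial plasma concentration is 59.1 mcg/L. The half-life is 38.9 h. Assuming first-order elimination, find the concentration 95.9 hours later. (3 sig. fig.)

k = ln 2 / 38.9 = 0.01782 h⁻¹
C(t) = C₀ e^(−kt) = 59.1 × e^(−0.01782 × 95.9) = 59.1 × e^(−1.709) = 59.1 × 0.1811 ≈ 10.7 mcg/L

10.7 mcg/L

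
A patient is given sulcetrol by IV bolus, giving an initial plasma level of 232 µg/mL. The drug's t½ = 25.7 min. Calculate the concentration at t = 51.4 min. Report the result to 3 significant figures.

k = ln 2 / 25.7 = 0.02697 min⁻¹
C(t) = C₀ e^(−kt) = 232 × e^(−0.02697 × 51.4) = 232 × e^(−1.386) = 232 × 0.2500 ≈ 58.0 µg/mL

58.0 µg/mL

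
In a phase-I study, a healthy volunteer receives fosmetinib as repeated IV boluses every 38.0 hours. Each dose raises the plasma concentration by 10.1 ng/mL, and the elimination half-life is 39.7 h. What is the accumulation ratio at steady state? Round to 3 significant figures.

k = ln 2 / 39.7 = 0.01746 h⁻¹
Fraction remaining after one interval: e^(−kτ) = e^(−0.01746 × 38.0) = 0.5151
R = 1 / (1 − 0.5151) = 1 / 0.4849 ≈ 2.06

2.06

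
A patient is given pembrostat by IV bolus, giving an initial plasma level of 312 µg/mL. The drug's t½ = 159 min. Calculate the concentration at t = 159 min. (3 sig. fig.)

156 µg/mL

k = ln 2 / 159 = 0.004359 min⁻¹
159 min is 1.000 half-lives, so C = 312 × (1/2)^1.000 = 312 × 0.5000 ≈ 156 µg/mL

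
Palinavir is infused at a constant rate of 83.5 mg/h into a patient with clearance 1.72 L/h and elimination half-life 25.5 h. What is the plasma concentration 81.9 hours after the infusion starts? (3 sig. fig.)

Css = rate / CL = 83.5 / 1.72 = 48.55 µg/mL
k = ln 2 / 25.5 = 0.02718 h⁻¹
C(t) = Css (1 − e^(−kt)) = 48.55 × (1 − e^(−2.226)) = 48.55 × 0.8921 ≈ 43.3 µg/mL

43.3 µg/mL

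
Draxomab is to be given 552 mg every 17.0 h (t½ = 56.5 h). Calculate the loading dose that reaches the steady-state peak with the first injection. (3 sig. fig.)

2930 mg

k = ln 2 / 56.5 = 0.01227 h⁻¹
Accumulation ratio R = 1 / (1 − e^(−kτ)) = 1 / (1 − e^(−0.01227×17.0)) = 1 / (1 − 0.8118) = 5.312
Loading dose = maintenance dose × R = 552 × 5.312 ≈ 2930 mg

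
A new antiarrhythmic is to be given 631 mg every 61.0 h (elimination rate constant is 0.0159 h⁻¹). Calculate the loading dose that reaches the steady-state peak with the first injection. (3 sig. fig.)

1020 mg

Accumulation ratio R = 1 / (1 − e^(−kτ)) = 1 / (1 − e^(−0.01590×61.0)) = 1 / (1 − 0.3791) = 1.611
Loading dose = maintenance dose × R = 631 × 1.611 ≈ 1020 mg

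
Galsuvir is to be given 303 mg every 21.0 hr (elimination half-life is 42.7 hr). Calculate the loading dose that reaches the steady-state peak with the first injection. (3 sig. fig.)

k = ln 2 / 42.7 = 0.01623 hr⁻¹
Accumulation ratio R = 1 / (1 − e^(−kτ)) = 1 / (1 − e^(−0.01623×21.0)) = 1 / (1 − 0.7111) = 3.462
Loading dose = maintenance dose × R = 303 × 3.462 ≈ 1050 mg

1050 mg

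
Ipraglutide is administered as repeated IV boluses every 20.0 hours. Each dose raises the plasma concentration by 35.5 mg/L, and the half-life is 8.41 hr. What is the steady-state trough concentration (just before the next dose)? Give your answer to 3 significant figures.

8.46 mg/L

k = ln 2 / 8.41 = 0.08242 hr⁻¹
Fraction remaining after one interval: e^(−kτ) = e^(−0.08242 × 20.0) = 0.1924
R = 1 / (1 − 0.1924) = 1.238
Css,max = 35.5 × 1.238 = 43.96 mg/L
Css,min = Css,max × e^(−kτ) = 43.96 × 0.1924 ≈ 8.46 mg/L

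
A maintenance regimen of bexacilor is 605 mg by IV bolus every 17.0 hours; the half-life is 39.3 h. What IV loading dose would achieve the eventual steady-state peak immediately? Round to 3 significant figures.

k = ln 2 / 39.3 = 0.01764 h⁻¹
Accumulation ratio R = 1 / (1 − e^(−kτ)) = 1 / (1 − e^(−0.01764×17.0)) = 1 / (1 − 0.7409) = 3.860
Loading dose = maintenance dose × R = 605 × 3.860 ≈ 2340 mg

2340 mg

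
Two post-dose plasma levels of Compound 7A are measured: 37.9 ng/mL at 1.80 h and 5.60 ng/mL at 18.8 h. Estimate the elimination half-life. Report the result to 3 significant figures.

6.16 hours

k = ln(C₁/C₂) / (t₂ − t₁) = ln(37.9/5.60) / (18.8 − 1.80)
  = 1.912 / 17.00 = 0.1125 h⁻¹
t½ = ln 2 / k = ln 2 / 0.1125 ≈ 6.16 hours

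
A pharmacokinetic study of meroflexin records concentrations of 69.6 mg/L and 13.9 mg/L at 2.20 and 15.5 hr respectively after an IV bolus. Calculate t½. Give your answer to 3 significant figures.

5.72 hours

k = ln(C₁/C₂) / (t₂ − t₁) = ln(69.6/13.9) / (15.5 − 2.20)
  = 1.611 / 13.30 = 0.1211 hr⁻¹
t½ = ln 2 / k = ln 2 / 0.1211 ≈ 5.72 hours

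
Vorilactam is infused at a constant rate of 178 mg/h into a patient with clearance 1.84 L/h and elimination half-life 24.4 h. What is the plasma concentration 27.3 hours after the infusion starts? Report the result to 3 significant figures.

52.2 mg/L

Css = rate / CL = 178 / 1.84 = 96.74 mg/L
k = ln 2 / 24.4 = 0.02841 h⁻¹
C(t) = Css (1 − e^(−kt)) = 96.74 × (1 − e^(−0.7755)) = 96.74 × 0.5395 ≈ 52.2 mg/L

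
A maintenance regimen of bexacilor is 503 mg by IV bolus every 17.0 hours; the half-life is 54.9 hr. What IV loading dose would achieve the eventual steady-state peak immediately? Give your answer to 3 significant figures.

2600 mg

k = ln 2 / 54.9 = 0.01263 hr⁻¹
Accumulation ratio R = 1 / (1 − e^(−kτ)) = 1 / (1 − e^(−0.01263×17.0)) = 1 / (1 − 0.8068) = 5.177
Loading dose = maintenance dose × R = 503 × 5.177 ≈ 2600 mg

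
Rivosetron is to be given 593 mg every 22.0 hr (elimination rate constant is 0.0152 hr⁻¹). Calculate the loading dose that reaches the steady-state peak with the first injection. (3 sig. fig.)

2090 mg

Accumulation ratio R = 1 / (1 − e^(−kτ)) = 1 / (1 − e^(−0.01520×22.0)) = 1 / (1 − 0.7158) = 3.518
Loading dose = maintenance dose × R = 593 × 3.518 ≈ 2090 mg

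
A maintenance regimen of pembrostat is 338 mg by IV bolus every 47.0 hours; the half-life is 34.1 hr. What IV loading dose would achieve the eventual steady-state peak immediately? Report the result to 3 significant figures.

k = ln 2 / 34.1 = 0.02033 hr⁻¹
Accumulation ratio R = 1 / (1 − e^(−kτ)) = 1 / (1 − e^(−0.02033×47.0)) = 1 / (1 − 0.3847) = 1.625
Loading dose = maintenance dose × R = 338 × 1.625 ≈ 549 mg

549 mg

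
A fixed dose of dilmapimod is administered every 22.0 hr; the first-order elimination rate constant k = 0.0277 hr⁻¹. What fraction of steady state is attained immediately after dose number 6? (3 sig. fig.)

f_n = 1 − e^(−nkτ) = 1 − e^(−6 × 0.02770 × 22.0) = 1 − e^(−3.656) = 1 − 0.02583 ≈ 0.974

0.974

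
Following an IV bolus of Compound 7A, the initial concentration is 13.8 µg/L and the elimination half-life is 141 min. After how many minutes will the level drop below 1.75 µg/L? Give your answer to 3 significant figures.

420 minutes

k = ln 2 / 141 = 0.004916 min⁻¹
C(t) = C₀ e^(−kt)  ⇒  t = ln(C₀/C) / k
t = ln(13.8/1.75) / 0.004916 = 2.065 / 0.004916 ≈ 420 minutes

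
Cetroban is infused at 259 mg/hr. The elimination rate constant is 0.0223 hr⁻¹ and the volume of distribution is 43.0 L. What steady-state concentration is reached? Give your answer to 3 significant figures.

270 µg/mL

CL = k · V = 0.0223 × 43.0 = 0.9589 L/hr
Css = rate / CL = 259 / 0.9589 ≈ 270 µg/mL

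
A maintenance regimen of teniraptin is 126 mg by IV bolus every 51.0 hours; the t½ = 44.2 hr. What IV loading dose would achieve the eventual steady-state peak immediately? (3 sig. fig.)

k = ln 2 / 44.2 = 0.01568 hr⁻¹
Accumulation ratio R = 1 / (1 − e^(−kτ)) = 1 / (1 − e^(−0.01568×51.0)) = 1 / (1 − 0.4494) = 1.816
Loading dose = maintenance dose × R = 126 × 1.816 ≈ 229 mg

229 mg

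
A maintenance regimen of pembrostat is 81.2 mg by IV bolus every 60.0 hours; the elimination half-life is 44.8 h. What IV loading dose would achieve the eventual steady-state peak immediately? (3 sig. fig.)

k = ln 2 / 44.8 = 0.01547 h⁻¹
Accumulation ratio R = 1 / (1 − e^(−kτ)) = 1 / (1 − e^(−0.01547×60.0)) = 1 / (1 − 0.3952) = 1.653
Loading dose = maintenance dose × R = 81.2 × 1.653 ≈ 134 mg

134 mg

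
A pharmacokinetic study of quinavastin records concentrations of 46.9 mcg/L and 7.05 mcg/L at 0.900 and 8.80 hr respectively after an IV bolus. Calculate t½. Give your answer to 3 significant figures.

k = ln(C₁/C₂) / (t₂ − t₁) = ln(46.9/7.05) / (8.80 − 0.900)
  = 1.895 / 7.900 = 0.2399 hr⁻¹
t½ = ln 2 / k = ln 2 / 0.2399 ≈ 2.89 hours

2.89 hours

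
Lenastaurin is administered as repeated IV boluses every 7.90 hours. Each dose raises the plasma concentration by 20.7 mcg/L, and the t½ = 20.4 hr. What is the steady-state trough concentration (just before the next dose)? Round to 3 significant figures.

67.2 mcg/L

k = ln 2 / 20.4 = 0.03398 hr⁻¹
Fraction remaining after one interval: e^(−kτ) = e^(−0.03398 × 7.90) = 0.7646
R = 1 / (1 − 0.7646) = 4.248
Css,max = 20.7 × 4.248 = 87.93 mcg/L
Css,min = Css,max × e^(−kτ) = 87.93 × 0.7646 ≈ 67.2 mcg/L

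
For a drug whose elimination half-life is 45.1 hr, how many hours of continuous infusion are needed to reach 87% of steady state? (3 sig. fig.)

k = ln 2 / 45.1 = 0.01537 hr⁻¹
f = 1 − e^(−kt)  ⇒  t = −ln(1 − f) / k
t = −ln(1 − 0.87) / 0.01537 = 2.040 / 0.01537 ≈ 133 hours

133 hours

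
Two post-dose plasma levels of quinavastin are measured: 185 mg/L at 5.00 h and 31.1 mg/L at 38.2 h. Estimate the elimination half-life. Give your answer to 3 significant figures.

k = ln(C₁/C₂) / (t₂ − t₁) = ln(185/31.1) / (38.2 − 5.00)
  = 1.783 / 33.20 = 0.05371 h⁻¹
t½ = ln 2 / k = ln 2 / 0.05371 ≈ 12.9 hours

12.9 hours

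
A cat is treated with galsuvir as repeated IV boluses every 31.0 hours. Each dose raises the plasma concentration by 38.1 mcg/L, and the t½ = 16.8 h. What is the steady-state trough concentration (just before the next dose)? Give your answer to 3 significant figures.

k = ln 2 / 16.8 = 0.04126 h⁻¹
Fraction remaining after one interval: e^(−kτ) = e^(−0.04126 × 31.0) = 0.2783
R = 1 / (1 − 0.2783) = 1.386
Css,max = 38.1 × 1.386 = 52.79 mcg/L
Css,min = Css,max × e^(−kτ) = 52.79 × 0.2783 ≈ 14.7 mcg/L

14.7 mcg/L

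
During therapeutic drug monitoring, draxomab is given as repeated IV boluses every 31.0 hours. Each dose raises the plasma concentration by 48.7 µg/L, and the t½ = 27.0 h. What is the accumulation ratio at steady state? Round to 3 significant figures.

k = ln 2 / 27.0 = 0.02567 h⁻¹
Fraction remaining after one interval: e^(−kτ) = e^(−0.02567 × 31.0) = 0.4512
R = 1 / (1 − 0.4512) = 1 / 0.5488 ≈ 1.82

1.82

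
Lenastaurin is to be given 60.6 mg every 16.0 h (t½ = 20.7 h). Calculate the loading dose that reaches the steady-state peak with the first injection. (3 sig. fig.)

k = ln 2 / 20.7 = 0.03349 h⁻¹
Accumulation ratio R = 1 / (1 − e^(−kτ)) = 1 / (1 − e^(−0.03349×16.0)) = 1 / (1 − 0.5852) = 2.411
Loading dose = maintenance dose × R = 60.6 × 2.411 ≈ 146 mg

146 mg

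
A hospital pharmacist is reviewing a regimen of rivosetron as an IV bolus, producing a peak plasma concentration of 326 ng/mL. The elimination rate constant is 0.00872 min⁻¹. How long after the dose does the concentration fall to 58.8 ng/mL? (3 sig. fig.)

196 minutes

C(t) = C₀ e^(−kt)  ⇒  t = ln(C₀/C) / k
t = ln(326/58.8) / 0.008720 = 1.713 / 0.008720 ≈ 196 minutes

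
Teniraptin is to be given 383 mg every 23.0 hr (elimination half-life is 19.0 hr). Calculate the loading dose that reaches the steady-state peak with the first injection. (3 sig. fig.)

674 mg

k = ln 2 / 19.0 = 0.03648 hr⁻¹
Accumulation ratio R = 1 / (1 − e^(−kτ)) = 1 / (1 − e^(−0.03648×23.0)) = 1 / (1 − 0.4321) = 1.761
Loading dose = maintenance dose × R = 383 × 1.761 ≈ 674 mg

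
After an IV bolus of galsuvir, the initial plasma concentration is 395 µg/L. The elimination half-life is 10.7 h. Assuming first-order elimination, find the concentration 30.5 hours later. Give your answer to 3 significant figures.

k = ln 2 / 10.7 = 0.06478 h⁻¹
30.5 h is 2.850 half-lives, so C = 395 × (1/2)^2.850 = 395 × 0.1387 ≈ 54.8 µg/L

54.8 µg/L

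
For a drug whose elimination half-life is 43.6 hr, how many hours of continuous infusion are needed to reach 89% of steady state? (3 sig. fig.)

k = ln 2 / 43.6 = 0.01590 hr⁻¹
f = 1 − e^(−kt)  ⇒  t = −ln(1 − f) / k
t = −ln(1 − 0.89) / 0.01590 = 2.207 / 0.01590 ≈ 139 hours

139 hours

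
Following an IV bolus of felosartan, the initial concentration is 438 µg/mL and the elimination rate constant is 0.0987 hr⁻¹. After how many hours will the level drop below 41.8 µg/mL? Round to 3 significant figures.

23.8 hours

C(t) = C₀ e^(−kt)  ⇒  t = ln(C₀/C) / k
t = ln(438/41.8) / 0.09870 = 2.349 / 0.09870 ≈ 23.8 hours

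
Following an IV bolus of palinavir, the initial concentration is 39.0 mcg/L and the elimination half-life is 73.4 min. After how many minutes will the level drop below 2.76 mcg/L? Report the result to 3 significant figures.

k = ln 2 / 73.4 = 0.009443 min⁻¹
C(t) = C₀ e^(−kt)  ⇒  t = ln(C₀/C) / k
t = ln(39.0/2.76) / 0.009443 = 2.648 / 0.009443 ≈ 280 minutes

280 minutes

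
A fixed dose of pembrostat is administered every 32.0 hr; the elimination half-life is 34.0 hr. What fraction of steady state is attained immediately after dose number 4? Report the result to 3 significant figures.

k = ln 2 / 34.0 = 0.02039 hr⁻¹
f_n = 1 − e^(−nkτ) = 1 − e^(−4 × 0.02039 × 32.0) = 1 − e^(−2.609) = 1 − 0.07357 ≈ 0.926

0.926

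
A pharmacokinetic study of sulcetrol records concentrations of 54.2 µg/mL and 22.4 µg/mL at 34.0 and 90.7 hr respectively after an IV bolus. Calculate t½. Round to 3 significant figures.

44.5 hours

k = ln(C₁/C₂) / (t₂ − t₁) = ln(54.2/22.4) / (90.7 − 34.0)
  = 0.8836 / 56.70 = 0.01558 hr⁻¹
t½ = ln 2 / k = ln 2 / 0.01558 ≈ 44.5 hours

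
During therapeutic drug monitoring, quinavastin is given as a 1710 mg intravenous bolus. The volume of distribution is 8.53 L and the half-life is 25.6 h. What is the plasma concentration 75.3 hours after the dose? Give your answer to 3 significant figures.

26.1 µg/mL

C₀ = dose / V = 1710 / 8.53 = 200.5 µg/mL
k = ln 2 / 25.6 = 0.02708 h⁻¹
C(t) = C₀ e^(−kt) = 200.5 × e^(−0.02708 × 75.3) = 200.5 × e^(−2.039) = 200.5 × 0.1302 ≈ 26.1 µg/mL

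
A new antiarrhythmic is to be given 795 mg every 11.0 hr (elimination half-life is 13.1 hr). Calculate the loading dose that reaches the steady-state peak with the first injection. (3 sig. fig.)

k = ln 2 / 13.1 = 0.05291 hr⁻¹
Accumulation ratio R = 1 / (1 − e^(−kτ)) = 1 / (1 − e^(−0.05291×11.0)) = 1 / (1 − 0.5588) = 2.266
Loading dose = maintenance dose × R = 795 × 2.266 ≈ 1800 mg

1800 mg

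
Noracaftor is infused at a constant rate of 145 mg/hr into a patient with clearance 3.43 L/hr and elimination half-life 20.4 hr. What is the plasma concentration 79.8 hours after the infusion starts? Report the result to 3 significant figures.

39.5 mg/L

Css = rate / CL = 145 / 3.43 = 42.27 mg/L
k = ln 2 / 20.4 = 0.03398 hr⁻¹
C(t) = Css (1 − e^(−kt)) = 42.27 × (1 − e^(−2.711)) = 42.27 × 0.9336 ≈ 39.5 mg/L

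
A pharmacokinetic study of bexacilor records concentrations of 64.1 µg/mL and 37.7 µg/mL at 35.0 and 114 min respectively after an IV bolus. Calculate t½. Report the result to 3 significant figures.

103 minutes

k = ln(C₁/C₂) / (t₂ − t₁) = ln(64.1/37.7) / (114 − 35.0)
  = 0.5308 / 79.00 = 0.006719 min⁻¹
t½ = ln 2 / k = ln 2 / 0.006719 ≈ 103 minutes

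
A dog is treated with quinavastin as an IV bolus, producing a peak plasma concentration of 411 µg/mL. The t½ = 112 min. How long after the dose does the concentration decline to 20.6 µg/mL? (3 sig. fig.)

k = ln 2 / 112 = 0.006189 min⁻¹
C(t) = C₀ e^(−kt)  ⇒  t = ln(C₀/C) / k
t = ln(411/20.6) / 0.006189 = 2.993 / 0.006189 ≈ 484 minutes

484 minutes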